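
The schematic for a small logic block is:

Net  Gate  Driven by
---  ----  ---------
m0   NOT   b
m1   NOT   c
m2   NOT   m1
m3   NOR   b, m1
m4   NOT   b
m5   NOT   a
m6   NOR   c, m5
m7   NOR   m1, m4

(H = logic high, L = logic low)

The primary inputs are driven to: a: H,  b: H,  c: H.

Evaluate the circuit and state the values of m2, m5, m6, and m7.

m2 = H  m5 = L  m6 = L  m7 = H

m1 = NOT c = NOT H = L
m2 = NOT m1 = NOT L = H
m4 = NOT b = NOT H = L
m5 = NOT a = NOT H = L
m6 = c NOR m5 = H NOR L = L
m7 = m1 NOR m4 = L NOR L = H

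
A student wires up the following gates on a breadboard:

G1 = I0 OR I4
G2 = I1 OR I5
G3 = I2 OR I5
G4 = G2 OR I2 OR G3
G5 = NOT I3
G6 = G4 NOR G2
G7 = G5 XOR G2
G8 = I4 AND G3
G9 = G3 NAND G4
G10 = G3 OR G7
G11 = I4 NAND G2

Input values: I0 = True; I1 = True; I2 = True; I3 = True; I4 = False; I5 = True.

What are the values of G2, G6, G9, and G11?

G2 = True; G6 = False; G9 = False; G11 = True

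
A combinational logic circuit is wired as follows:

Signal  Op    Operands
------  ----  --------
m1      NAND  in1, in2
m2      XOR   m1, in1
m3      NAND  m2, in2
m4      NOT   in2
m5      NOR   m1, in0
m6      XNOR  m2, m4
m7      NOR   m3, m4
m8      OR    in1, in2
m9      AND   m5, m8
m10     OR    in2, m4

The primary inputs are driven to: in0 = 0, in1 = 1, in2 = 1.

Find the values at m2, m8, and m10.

m1 = in1 NAND in2 = 1 NAND 1 = 0
m2 = m1 XOR in1 = 0 XOR 1 = 1
m4 = NOT in2 = NOT 1 = 0
m8 = in1 OR in2 = 1 OR 1 = 1
m10 = in2 OR m4 = 1 OR 0 = 1

m2 = 1; m8 = 1; m10 = 1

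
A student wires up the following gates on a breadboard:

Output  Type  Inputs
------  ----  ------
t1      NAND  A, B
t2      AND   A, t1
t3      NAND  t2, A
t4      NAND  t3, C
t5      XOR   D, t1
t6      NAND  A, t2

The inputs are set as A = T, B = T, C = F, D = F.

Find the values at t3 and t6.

t3 = T, t6 = T

t1 = A NAND B = T NAND T = F
t2 = A AND t1 = T AND F = F
t3 = t2 NAND A = F NAND T = T
t6 = A NAND t2 = T NAND F = T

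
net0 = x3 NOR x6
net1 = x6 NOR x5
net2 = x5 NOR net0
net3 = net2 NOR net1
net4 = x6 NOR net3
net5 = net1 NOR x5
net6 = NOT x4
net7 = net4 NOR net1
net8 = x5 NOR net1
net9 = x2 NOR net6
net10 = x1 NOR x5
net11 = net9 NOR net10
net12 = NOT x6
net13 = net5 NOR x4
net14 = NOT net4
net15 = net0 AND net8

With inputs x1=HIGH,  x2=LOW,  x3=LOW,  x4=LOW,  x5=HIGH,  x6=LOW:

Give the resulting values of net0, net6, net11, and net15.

net0 = HIGH; net6 = HIGH; net11 = HIGH; net15 = LOW

net0 = x3 NOR x6 = LOW NOR LOW = HIGH
net1 = x6 NOR x5 = LOW NOR HIGH = LOW
net6 = NOT x4 = NOT LOW = HIGH
net8 = x5 NOR net1 = HIGH NOR LOW = LOW
net9 = x2 NOR net6 = LOW NOR HIGH = LOW
net10 = x1 NOR x5 = HIGH NOR HIGH = LOW
net11 = net9 NOR net10 = LOW NOR LOW = HIGH
net15 = net0 AND net8 = HIGH AND LOW = LOW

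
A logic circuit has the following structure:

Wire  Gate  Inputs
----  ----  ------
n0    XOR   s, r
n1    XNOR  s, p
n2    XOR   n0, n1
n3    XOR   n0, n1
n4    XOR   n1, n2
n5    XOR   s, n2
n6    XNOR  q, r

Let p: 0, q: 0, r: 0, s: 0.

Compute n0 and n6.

n0 = 0, n6 = 1

n0 = s XOR r = 0 XOR 0 = 0
n6 = q XNOR r = 0 XNOR 0 = 1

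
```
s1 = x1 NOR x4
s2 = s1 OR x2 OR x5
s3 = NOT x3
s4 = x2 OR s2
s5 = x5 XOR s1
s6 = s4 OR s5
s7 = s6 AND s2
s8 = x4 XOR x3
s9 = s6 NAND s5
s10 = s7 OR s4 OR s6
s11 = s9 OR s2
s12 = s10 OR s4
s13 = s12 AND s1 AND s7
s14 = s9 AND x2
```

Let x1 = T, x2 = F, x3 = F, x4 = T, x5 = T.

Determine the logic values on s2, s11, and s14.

s1 = x1 NOR x4 = T NOR T = F
s2 = s1 OR x2 OR x5 = F OR F OR T = T
s4 = x2 OR s2 = F OR T = T
s5 = x5 XOR s1 = T XOR F = T
s6 = s4 OR s5 = T OR T = T
s9 = s6 NAND s5 = T NAND T = F
s11 = s9 OR s2 = F OR T = T
s14 = s9 AND x2 = F AND F = F

s2 = T, s11 = T, s14 = F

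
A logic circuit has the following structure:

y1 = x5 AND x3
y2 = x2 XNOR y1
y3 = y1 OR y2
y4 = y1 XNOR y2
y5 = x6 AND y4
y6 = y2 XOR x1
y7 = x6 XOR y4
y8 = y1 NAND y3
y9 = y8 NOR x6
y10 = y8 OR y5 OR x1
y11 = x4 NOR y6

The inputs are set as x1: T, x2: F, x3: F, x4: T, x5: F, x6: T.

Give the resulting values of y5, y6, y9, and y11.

y5 = F; y6 = F; y9 = F; y11 = F

y1 = x5 AND x3 = F AND F = F
y2 = x2 XNOR y1 = F XNOR F = T
y3 = y1 OR y2 = F OR T = T
y4 = y1 XNOR y2 = F XNOR T = F
y5 = x6 AND y4 = T AND F = F
y6 = y2 XOR x1 = T XOR T = F
y8 = y1 NAND y3 = F NAND T = T
y9 = y8 NOR x6 = T NOR T = F
y11 = x4 NOR y6 = T NOR F = F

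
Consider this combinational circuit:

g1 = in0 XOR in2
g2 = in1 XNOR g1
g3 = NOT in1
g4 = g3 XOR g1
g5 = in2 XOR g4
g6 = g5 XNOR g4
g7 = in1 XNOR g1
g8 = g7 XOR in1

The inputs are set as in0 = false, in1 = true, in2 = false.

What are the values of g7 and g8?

g7 = false, g8 = true

g1 = in0 XOR in2 = false XOR false = false
g7 = in1 XNOR g1 = true XNOR false = false
g8 = g7 XOR in1 = false XOR true = true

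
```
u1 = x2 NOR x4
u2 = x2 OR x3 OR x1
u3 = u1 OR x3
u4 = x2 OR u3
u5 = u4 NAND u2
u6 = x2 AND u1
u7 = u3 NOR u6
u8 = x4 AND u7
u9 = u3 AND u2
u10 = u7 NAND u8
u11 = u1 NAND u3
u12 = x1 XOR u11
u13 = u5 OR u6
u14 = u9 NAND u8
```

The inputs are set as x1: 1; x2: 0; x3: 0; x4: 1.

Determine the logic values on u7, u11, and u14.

u7 = 1; u11 = 1; u14 = 1

u1 = x2 NOR x4 = 0 NOR 1 = 0
u2 = x2 OR x3 OR x1 = 0 OR 0 OR 1 = 1
u3 = u1 OR x3 = 0 OR 0 = 0
u6 = x2 AND u1 = 0 AND 0 = 0
u7 = u3 NOR u6 = 0 NOR 0 = 1
u8 = x4 AND u7 = 1 AND 1 = 1
u9 = u3 AND u2 = 0 AND 1 = 0
u11 = u1 NAND u3 = 0 NAND 0 = 1
u14 = u9 NAND u8 = 0 NAND 1 = 1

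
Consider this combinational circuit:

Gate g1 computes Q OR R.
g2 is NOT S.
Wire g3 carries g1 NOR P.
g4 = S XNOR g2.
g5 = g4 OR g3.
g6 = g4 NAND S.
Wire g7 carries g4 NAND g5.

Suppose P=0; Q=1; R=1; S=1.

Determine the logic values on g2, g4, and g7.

g2 = 0, g4 = 0, g7 = 1

g1 = Q OR R = 1 OR 1 = 1
g2 = NOT S = NOT 1 = 0
g3 = g1 NOR P = 1 NOR 0 = 0
g4 = S XNOR g2 = 1 XNOR 0 = 0
g5 = g4 OR g3 = 0 OR 0 = 0
g7 = g4 NAND g5 = 0 NAND 0 = 1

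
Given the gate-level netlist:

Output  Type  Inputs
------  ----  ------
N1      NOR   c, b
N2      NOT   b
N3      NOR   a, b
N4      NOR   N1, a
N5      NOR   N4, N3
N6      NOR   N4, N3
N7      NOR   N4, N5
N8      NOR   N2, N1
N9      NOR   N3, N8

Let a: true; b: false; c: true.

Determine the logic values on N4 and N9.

N1 = c NOR b = true NOR false = false
N2 = NOT b = NOT false = true
N3 = a NOR b = true NOR false = false
N4 = N1 NOR a = false NOR true = false
N8 = N2 NOR N1 = true NOR false = false
N9 = N3 NOR N8 = false NOR false = true

N4 = false, N9 = true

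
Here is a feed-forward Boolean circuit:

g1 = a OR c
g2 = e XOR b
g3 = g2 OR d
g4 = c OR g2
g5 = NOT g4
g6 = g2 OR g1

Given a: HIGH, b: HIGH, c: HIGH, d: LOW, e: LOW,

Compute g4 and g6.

g4 = HIGH; g6 = HIGH

g1 = a OR c = HIGH OR HIGH = HIGH
g2 = e XOR b = LOW XOR HIGH = HIGH
g4 = c OR g2 = HIGH OR HIGH = HIGH
g6 = g2 OR g1 = HIGH OR HIGH = HIGH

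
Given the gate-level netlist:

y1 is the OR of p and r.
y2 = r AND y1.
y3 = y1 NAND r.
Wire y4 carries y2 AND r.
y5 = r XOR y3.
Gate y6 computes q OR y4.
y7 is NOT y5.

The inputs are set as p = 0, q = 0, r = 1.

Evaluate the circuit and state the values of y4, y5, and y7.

y4 = 1, y5 = 1, y7 = 0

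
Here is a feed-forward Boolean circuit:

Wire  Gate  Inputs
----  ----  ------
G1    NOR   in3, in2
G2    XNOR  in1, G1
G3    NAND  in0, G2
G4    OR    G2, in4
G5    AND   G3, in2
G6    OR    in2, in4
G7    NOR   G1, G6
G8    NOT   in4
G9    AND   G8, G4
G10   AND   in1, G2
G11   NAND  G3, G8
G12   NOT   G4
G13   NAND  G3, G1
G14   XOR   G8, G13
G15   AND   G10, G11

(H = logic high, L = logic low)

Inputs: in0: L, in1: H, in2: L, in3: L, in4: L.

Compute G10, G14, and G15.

G10 = H; G14 = H; G15 = L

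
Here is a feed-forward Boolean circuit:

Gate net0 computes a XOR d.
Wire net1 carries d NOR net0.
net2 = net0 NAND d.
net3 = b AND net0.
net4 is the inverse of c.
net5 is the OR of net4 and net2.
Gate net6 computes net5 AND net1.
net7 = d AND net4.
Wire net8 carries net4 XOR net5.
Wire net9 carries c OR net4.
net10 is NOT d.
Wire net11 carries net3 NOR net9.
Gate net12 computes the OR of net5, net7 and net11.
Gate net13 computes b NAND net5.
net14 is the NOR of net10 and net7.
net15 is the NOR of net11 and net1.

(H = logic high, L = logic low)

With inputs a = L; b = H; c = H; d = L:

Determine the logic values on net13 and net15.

net13 = L  net15 = L

net0 = a XOR d = L XOR L = L
net1 = d NOR net0 = L NOR L = H
net2 = net0 NAND d = L NAND L = H
net3 = b AND net0 = H AND L = L
net4 = NOT c = NOT H = L
net5 = net4 OR net2 = L OR H = H
net9 = c OR net4 = H OR L = H
net11 = net3 NOR net9 = L NOR H = L
net13 = b NAND net5 = H NAND H = L
net15 = net11 NOR net1 = L NOR H = L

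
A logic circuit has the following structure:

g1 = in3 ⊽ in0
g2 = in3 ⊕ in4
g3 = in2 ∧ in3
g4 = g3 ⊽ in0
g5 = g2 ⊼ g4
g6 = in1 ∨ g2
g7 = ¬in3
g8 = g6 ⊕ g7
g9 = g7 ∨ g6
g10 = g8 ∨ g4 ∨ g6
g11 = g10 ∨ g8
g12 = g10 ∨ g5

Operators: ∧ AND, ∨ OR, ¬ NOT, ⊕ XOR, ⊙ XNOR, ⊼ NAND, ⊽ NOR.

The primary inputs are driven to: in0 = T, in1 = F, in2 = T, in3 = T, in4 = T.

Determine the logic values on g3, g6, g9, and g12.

g3 = T, g6 = F, g9 = F, g12 = T

g2 = in3 XOR in4 = T XOR T = F
g3 = in2 AND in3 = T AND T = T
g4 = g3 NOR in0 = T NOR T = F
g5 = g2 NAND g4 = F NAND F = T
g6 = in1 OR g2 = F OR F = F
g7 = NOT in3 = NOT T = F
g8 = g6 XOR g7 = F XOR F = F
g9 = g7 OR g6 = F OR F = F
g10 = g8 OR g4 OR g6 = F OR F OR F = F
g12 = g10 OR g5 = F OR T = T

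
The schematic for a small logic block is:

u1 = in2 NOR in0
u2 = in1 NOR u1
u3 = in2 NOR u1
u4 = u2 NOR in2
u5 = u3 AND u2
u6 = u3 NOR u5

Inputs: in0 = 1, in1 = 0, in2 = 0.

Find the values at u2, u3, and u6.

u1 = in2 NOR in0 = 0 NOR 1 = 0
u2 = in1 NOR u1 = 0 NOR 0 = 1
u3 = in2 NOR u1 = 0 NOR 0 = 1
u5 = u3 AND u2 = 1 AND 1 = 1
u6 = u3 NOR u5 = 1 NOR 1 = 0

u2 = 1; u3 = 1; u6 = 0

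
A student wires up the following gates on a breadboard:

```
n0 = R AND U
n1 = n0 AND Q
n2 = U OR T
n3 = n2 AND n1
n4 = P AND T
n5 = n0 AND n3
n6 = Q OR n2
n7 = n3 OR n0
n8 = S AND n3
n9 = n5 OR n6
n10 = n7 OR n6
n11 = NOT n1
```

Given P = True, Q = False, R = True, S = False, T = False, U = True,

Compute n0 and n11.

n0 = True; n11 = True

n0 = R AND U = True AND True = True
n1 = n0 AND Q = True AND False = False
n11 = NOT n1 = NOT False = True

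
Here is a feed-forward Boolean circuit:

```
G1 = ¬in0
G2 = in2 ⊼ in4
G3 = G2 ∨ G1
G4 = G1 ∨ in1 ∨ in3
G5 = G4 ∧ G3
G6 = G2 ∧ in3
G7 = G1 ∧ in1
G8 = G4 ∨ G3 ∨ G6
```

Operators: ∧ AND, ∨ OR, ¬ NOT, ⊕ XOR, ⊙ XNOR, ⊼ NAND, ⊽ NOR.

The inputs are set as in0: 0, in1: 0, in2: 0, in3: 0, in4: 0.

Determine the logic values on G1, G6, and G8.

G1 = NOT in0 = NOT 0 = 1
G2 = in2 NAND in4 = 0 NAND 0 = 1
G3 = G2 OR G1 = 1 OR 1 = 1
G4 = G1 OR in1 OR in3 = 1 OR 0 OR 0 = 1
G6 = G2 AND in3 = 1 AND 0 = 0
G8 = G4 OR G3 OR G6 = 1 OR 1 OR 0 = 1

G1 = 1, G6 = 0, G8 = 1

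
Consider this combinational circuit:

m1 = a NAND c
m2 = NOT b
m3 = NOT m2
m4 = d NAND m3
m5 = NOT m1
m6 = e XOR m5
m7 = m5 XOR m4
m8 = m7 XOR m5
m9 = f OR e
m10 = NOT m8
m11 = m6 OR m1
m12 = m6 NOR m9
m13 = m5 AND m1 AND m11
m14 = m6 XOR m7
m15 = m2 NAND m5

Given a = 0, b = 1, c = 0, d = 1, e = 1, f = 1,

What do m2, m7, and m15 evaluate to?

m2 = 0  m7 = 0  m15 = 1

m1 = a NAND c = 0 NAND 0 = 1
m2 = NOT b = NOT 1 = 0
m3 = NOT m2 = NOT 0 = 1
m4 = d NAND m3 = 1 NAND 1 = 0
m5 = NOT m1 = NOT 1 = 0
m7 = m5 XOR m4 = 0 XOR 0 = 0
m15 = m2 NAND m5 = 0 NAND 0 = 1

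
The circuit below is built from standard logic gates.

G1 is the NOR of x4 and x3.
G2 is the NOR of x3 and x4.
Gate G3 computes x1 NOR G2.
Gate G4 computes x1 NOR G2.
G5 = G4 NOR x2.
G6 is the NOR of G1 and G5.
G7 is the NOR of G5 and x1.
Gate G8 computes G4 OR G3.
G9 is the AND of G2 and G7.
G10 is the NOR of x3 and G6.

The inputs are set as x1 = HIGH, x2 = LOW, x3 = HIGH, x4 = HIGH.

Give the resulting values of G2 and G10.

G2 = LOW, G10 = LOW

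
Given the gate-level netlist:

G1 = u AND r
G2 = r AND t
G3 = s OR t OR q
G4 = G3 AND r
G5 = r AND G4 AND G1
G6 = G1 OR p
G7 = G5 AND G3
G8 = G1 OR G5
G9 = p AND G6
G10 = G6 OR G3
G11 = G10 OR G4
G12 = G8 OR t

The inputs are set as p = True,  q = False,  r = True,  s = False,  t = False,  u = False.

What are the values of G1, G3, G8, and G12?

G1 = False, G3 = False, G8 = False, G12 = False

G1 = u AND r = False AND True = False
G3 = s OR t OR q = False OR False OR False = False
G4 = G3 AND r = False AND True = False
G5 = r AND G4 AND G1 = True AND False AND False = False
G8 = G1 OR G5 = False OR False = False
G12 = G8 OR t = False OR False = False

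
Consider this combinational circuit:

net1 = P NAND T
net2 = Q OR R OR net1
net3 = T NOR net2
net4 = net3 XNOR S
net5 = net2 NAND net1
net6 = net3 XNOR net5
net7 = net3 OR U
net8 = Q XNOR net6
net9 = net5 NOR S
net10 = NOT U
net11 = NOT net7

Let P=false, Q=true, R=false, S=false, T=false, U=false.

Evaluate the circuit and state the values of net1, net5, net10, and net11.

net1 = true; net5 = false; net10 = true; net11 = true

net1 = P NAND T = false NAND false = true
net2 = Q OR R OR net1 = true OR false OR true = true
net3 = T NOR net2 = false NOR true = false
net5 = net2 NAND net1 = true NAND true = false
net7 = net3 OR U = false OR false = false
net10 = NOT U = NOT false = true
net11 = NOT net7 = NOT false = true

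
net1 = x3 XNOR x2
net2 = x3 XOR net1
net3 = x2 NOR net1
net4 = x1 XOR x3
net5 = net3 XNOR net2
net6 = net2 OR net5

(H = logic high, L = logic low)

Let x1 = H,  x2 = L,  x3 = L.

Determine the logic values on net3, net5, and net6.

net3 = L, net5 = L, net6 = H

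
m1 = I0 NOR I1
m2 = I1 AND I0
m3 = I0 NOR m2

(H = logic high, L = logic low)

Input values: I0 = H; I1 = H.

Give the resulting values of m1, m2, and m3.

m1 = I0 NOR I1 = H NOR H = L
m2 = I1 AND I0 = H AND H = H
m3 = I0 NOR m2 = H NOR H = L

m1 = L; m2 = H; m3 = L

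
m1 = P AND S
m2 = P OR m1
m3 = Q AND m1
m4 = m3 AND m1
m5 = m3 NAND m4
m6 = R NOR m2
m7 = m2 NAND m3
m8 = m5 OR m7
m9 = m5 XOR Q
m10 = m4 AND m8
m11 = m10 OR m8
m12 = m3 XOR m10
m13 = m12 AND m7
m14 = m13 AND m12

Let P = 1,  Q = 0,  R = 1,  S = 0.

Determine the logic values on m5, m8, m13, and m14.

m1 = P AND S = 1 AND 0 = 0
m2 = P OR m1 = 1 OR 0 = 1
m3 = Q AND m1 = 0 AND 0 = 0
m4 = m3 AND m1 = 0 AND 0 = 0
m5 = m3 NAND m4 = 0 NAND 0 = 1
m7 = m2 NAND m3 = 1 NAND 0 = 1
m8 = m5 OR m7 = 1 OR 1 = 1
m10 = m4 AND m8 = 0 AND 1 = 0
m12 = m3 XOR m10 = 0 XOR 0 = 0
m13 = m12 AND m7 = 0 AND 1 = 0
m14 = m13 AND m12 = 0 AND 0 = 0

m5 = 1, m8 = 1, m13 = 0, m14 = 0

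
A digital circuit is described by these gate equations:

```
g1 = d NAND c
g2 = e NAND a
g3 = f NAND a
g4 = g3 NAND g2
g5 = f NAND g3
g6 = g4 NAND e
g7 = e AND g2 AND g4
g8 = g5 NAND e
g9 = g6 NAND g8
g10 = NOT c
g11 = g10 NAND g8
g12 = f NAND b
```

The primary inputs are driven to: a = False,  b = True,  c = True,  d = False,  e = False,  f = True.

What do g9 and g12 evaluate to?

g9 = False; g12 = False

g2 = e NAND a = False NAND False = True
g3 = f NAND a = True NAND False = True
g4 = g3 NAND g2 = True NAND True = False
g5 = f NAND g3 = True NAND True = False
g6 = g4 NAND e = False NAND False = True
g8 = g5 NAND e = False NAND False = True
g9 = g6 NAND g8 = True NAND True = False
g12 = f NAND b = True NAND True = False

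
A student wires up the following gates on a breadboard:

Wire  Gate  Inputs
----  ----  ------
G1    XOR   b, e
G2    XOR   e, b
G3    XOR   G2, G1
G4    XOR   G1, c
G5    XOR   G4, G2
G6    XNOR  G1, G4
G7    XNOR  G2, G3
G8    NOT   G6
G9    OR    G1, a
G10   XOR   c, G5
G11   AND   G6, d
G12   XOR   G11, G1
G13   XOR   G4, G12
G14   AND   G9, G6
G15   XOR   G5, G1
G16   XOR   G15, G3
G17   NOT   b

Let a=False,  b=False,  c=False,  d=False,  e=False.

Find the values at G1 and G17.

G1 = False  G17 = True

G1 = b XOR e = False XOR False = False
G17 = NOT b = NOT False = True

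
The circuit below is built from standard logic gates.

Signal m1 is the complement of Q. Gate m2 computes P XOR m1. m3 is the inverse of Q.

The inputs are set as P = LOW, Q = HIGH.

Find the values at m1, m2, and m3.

m1 = NOT Q = NOT HIGH = LOW
m2 = P XOR m1 = LOW XOR LOW = LOW
m3 = NOT Q = NOT HIGH = LOW

m1 = LOW  m2 = LOW  m3 = LOW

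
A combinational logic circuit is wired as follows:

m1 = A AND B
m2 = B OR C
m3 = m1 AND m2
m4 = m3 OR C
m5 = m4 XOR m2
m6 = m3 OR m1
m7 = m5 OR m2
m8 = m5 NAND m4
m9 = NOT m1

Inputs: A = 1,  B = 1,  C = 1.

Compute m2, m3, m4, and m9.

m1 = A AND B = 1 AND 1 = 1
m2 = B OR C = 1 OR 1 = 1
m3 = m1 AND m2 = 1 AND 1 = 1
m4 = m3 OR C = 1 OR 1 = 1
m9 = NOT m1 = NOT 1 = 0

m2 = 1, m3 = 1, m4 = 1, m9 = 0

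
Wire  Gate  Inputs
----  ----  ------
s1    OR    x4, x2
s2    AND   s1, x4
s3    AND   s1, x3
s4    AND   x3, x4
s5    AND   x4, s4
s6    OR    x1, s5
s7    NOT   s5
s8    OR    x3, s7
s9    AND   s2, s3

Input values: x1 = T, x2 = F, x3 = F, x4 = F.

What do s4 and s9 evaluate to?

s4 = F, s9 = F

s1 = x4 OR x2 = F OR F = F
s2 = s1 AND x4 = F AND F = F
s3 = s1 AND x3 = F AND F = F
s4 = x3 AND x4 = F AND F = F
s9 = s2 AND s3 = F AND F = F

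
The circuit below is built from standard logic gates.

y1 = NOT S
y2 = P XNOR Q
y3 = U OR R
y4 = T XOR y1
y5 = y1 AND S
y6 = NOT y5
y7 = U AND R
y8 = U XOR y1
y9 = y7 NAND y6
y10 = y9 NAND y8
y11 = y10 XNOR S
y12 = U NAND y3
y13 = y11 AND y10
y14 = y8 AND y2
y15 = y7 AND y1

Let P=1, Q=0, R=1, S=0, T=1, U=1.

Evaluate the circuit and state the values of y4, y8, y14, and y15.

y4 = 0; y8 = 0; y14 = 0; y15 = 1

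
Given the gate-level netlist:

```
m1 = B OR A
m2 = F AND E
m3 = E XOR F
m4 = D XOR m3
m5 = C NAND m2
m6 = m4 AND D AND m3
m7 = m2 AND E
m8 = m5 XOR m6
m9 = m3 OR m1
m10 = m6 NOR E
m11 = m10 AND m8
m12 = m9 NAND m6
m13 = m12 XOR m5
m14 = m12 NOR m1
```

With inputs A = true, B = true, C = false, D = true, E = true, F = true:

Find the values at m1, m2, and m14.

m1 = B OR A = true OR true = true
m2 = F AND E = true AND true = true
m3 = E XOR F = true XOR true = false
m4 = D XOR m3 = true XOR false = true
m6 = m4 AND D AND m3 = true AND true AND false = false
m9 = m3 OR m1 = false OR true = true
m12 = m9 NAND m6 = true NAND false = true
m14 = m12 NOR m1 = true NOR true = false

m1 = true; m2 = true; m14 = false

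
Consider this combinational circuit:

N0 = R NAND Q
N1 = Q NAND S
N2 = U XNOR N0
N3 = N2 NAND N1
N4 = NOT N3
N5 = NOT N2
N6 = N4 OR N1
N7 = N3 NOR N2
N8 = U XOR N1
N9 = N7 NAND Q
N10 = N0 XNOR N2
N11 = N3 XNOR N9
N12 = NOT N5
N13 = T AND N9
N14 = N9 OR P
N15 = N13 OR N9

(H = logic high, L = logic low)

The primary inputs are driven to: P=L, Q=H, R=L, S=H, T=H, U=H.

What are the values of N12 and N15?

N12 = H, N15 = H

N0 = R NAND Q = L NAND H = H
N1 = Q NAND S = H NAND H = L
N2 = U XNOR N0 = H XNOR H = H
N3 = N2 NAND N1 = H NAND L = H
N5 = NOT N2 = NOT H = L
N7 = N3 NOR N2 = H NOR H = L
N9 = N7 NAND Q = L NAND H = H
N12 = NOT N5 = NOT L = H
N13 = T AND N9 = H AND H = H
N15 = N13 OR N9 = H OR H = H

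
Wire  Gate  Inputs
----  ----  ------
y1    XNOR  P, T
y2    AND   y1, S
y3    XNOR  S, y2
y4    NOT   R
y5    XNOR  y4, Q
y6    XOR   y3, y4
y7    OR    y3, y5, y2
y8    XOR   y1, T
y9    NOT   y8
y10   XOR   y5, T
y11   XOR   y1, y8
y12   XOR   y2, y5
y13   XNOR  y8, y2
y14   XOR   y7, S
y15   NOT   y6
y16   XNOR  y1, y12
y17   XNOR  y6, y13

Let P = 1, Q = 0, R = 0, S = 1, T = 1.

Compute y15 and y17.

y1 = P XNOR T = 1 XNOR 1 = 1
y2 = y1 AND S = 1 AND 1 = 1
y3 = S XNOR y2 = 1 XNOR 1 = 1
y4 = NOT R = NOT 0 = 1
y6 = y3 XOR y4 = 1 XOR 1 = 0
y8 = y1 XOR T = 1 XOR 1 = 0
y13 = y8 XNOR y2 = 0 XNOR 1 = 0
y15 = NOT y6 = NOT 0 = 1
y17 = y6 XNOR y13 = 0 XNOR 0 = 1

y15 = 1; y17 = 1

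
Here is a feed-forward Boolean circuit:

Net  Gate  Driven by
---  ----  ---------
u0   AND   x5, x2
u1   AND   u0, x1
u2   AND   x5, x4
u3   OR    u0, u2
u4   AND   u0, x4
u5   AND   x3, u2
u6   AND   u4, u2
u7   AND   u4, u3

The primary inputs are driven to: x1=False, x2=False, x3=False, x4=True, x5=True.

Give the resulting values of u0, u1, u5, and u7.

u0 = x5 AND x2 = True AND False = False
u1 = u0 AND x1 = False AND False = False
u2 = x5 AND x4 = True AND True = True
u3 = u0 OR u2 = False OR True = True
u4 = u0 AND x4 = False AND True = False
u5 = x3 AND u2 = False AND True = False
u7 = u4 AND u3 = False AND True = False

u0 = False; u1 = False; u5 = False; u7 = False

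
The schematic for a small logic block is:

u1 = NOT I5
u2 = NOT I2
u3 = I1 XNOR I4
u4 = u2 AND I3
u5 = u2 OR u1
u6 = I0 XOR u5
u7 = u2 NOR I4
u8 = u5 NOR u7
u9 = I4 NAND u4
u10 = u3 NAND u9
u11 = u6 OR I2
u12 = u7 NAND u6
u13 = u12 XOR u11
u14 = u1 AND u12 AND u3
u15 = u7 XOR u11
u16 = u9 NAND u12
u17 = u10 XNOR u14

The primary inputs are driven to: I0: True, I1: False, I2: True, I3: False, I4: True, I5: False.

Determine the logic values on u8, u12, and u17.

u1 = NOT I5 = NOT False = True
u2 = NOT I2 = NOT True = False
u3 = I1 XNOR I4 = False XNOR True = False
u4 = u2 AND I3 = False AND False = False
u5 = u2 OR u1 = False OR True = True
u6 = I0 XOR u5 = True XOR True = False
u7 = u2 NOR I4 = False NOR True = False
u8 = u5 NOR u7 = True NOR False = False
u9 = I4 NAND u4 = True NAND False = True
u10 = u3 NAND u9 = False NAND True = True
u12 = u7 NAND u6 = False NAND False = True
u14 = u1 AND u12 AND u3 = True AND True AND False = False
u17 = u10 XNOR u14 = True XNOR False = False

u8 = False  u12 = True  u17 = False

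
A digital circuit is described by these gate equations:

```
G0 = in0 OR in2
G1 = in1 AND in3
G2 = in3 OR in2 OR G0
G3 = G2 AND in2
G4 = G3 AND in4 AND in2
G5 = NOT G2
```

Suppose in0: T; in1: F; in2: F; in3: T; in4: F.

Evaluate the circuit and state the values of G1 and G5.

G1 = F, G5 = F

G0 = in0 OR in2 = T OR F = T
G1 = in1 AND in3 = F AND T = F
G2 = in3 OR in2 OR G0 = T OR F OR T = T
G5 = NOT G2 = NOT T = F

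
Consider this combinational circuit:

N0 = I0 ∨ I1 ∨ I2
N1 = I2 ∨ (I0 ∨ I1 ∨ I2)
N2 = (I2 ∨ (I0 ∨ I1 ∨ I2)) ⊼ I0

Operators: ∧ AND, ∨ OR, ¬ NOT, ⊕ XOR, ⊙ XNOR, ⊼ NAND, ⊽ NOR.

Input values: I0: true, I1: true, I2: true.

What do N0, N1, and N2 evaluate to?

N0 = true, N1 = true, N2 = false

N0 = true ∨ true ∨ true = true
N1 = true ∨ (true ∨ true ∨ true) = true
N2 = (true ∨ (true ∨ true ∨ true)) ⊼ true = false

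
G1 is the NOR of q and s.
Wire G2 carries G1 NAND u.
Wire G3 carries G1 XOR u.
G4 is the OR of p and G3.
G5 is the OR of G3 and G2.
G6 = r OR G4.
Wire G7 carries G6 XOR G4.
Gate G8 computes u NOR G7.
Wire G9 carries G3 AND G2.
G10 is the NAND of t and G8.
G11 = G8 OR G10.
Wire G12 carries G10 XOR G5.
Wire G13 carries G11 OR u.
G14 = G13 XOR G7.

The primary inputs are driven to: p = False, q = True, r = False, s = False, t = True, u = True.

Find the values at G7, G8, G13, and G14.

G7 = False  G8 = False  G13 = True  G14 = True

G1 = q NOR s = True NOR False = False
G3 = G1 XOR u = False XOR True = True
G4 = p OR G3 = False OR True = True
G6 = r OR G4 = False OR True = True
G7 = G6 XOR G4 = True XOR True = False
G8 = u NOR G7 = True NOR False = False
G10 = t NAND G8 = True NAND False = True
G11 = G8 OR G10 = False OR True = True
G13 = G11 OR u = True OR True = True
G14 = G13 XOR G7 = True XOR False = True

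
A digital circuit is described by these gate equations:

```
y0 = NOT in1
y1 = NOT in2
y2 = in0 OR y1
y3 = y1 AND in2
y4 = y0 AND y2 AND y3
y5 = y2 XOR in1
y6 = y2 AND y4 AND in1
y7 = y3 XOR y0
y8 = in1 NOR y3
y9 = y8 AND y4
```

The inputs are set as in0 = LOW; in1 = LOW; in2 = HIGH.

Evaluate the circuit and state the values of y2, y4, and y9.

y2 = LOW  y4 = LOW  y9 = LOW

y0 = NOT in1 = NOT LOW = HIGH
y1 = NOT in2 = NOT HIGH = LOW
y2 = in0 OR y1 = LOW OR LOW = LOW
y3 = y1 AND in2 = LOW AND HIGH = LOW
y4 = y0 AND y2 AND y3 = HIGH AND LOW AND LOW = LOW
y8 = in1 NOR y3 = LOW NOR LOW = HIGH
y9 = y8 AND y4 = HIGH AND LOW = LOW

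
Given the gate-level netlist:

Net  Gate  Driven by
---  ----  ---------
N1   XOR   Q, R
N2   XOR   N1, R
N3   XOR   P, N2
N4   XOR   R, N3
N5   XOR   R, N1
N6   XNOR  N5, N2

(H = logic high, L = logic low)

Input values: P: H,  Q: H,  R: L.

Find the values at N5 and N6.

N1 = Q XOR R = H XOR L = H
N2 = N1 XOR R = H XOR L = H
N5 = R XOR N1 = L XOR H = H
N6 = N5 XNOR N2 = H XNOR H = H

N5 = H; N6 = H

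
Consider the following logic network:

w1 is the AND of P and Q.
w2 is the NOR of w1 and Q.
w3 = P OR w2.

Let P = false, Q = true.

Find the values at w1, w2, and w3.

w1 = P AND Q = false AND true = false
w2 = w1 NOR Q = false NOR true = false
w3 = P OR w2 = false OR false = false

w1 = false, w2 = false, w3 = false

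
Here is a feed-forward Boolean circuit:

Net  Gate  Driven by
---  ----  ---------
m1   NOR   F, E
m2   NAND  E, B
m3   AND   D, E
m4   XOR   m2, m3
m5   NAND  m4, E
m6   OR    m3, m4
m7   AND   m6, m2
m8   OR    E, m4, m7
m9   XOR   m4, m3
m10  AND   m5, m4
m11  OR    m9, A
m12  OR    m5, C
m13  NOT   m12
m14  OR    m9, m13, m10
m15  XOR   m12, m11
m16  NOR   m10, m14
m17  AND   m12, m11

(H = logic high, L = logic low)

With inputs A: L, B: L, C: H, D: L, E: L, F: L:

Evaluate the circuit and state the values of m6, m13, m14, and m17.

m6 = H  m13 = L  m14 = H  m17 = H

m2 = E NAND B = L NAND L = H
m3 = D AND E = L AND L = L
m4 = m2 XOR m3 = H XOR L = H
m5 = m4 NAND E = H NAND L = H
m6 = m3 OR m4 = L OR H = H
m9 = m4 XOR m3 = H XOR L = H
m10 = m5 AND m4 = H AND H = H
m11 = m9 OR A = H OR L = H
m12 = m5 OR C = H OR H = H
m13 = NOT m12 = NOT H = L
m14 = m9 OR m13 OR m10 = H OR L OR H = H
m17 = m12 AND m11 = H AND H = H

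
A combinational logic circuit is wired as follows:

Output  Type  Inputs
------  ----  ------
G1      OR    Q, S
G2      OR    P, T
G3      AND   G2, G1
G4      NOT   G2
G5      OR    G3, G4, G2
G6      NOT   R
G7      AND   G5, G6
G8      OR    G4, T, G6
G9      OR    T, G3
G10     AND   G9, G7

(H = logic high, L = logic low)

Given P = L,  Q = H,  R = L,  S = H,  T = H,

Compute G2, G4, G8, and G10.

G1 = Q OR S = H OR H = H
G2 = P OR T = L OR H = H
G3 = G2 AND G1 = H AND H = H
G4 = NOT G2 = NOT H = L
G5 = G3 OR G4 OR G2 = H OR L OR H = H
G6 = NOT R = NOT L = H
G7 = G5 AND G6 = H AND H = H
G8 = G4 OR T OR G6 = L OR H OR H = H
G9 = T OR G3 = H OR H = H
G10 = G9 AND G7 = H AND H = H

G2 = H; G4 = L; G8 = H; G10 = H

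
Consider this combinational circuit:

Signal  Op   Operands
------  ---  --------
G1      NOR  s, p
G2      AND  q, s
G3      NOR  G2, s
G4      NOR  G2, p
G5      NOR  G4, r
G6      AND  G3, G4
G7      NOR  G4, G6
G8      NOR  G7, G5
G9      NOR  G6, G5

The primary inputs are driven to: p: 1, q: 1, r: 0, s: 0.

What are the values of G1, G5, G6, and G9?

G1 = 0  G5 = 1  G6 = 0  G9 = 0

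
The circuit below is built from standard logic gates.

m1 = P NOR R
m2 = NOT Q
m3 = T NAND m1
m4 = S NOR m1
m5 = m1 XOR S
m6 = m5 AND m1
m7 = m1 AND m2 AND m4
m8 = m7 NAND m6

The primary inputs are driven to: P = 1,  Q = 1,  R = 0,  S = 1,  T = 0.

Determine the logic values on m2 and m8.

m2 = 0  m8 = 1

m1 = P NOR R = 1 NOR 0 = 0
m2 = NOT Q = NOT 1 = 0
m4 = S NOR m1 = 1 NOR 0 = 0
m5 = m1 XOR S = 0 XOR 1 = 1
m6 = m5 AND m1 = 1 AND 0 = 0
m7 = m1 AND m2 AND m4 = 0 AND 0 AND 0 = 0
m8 = m7 NAND m6 = 0 NAND 0 = 1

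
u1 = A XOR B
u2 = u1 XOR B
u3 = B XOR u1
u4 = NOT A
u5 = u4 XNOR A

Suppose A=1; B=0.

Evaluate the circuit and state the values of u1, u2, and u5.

u1 = A XOR B = 1 XOR 0 = 1
u2 = u1 XOR B = 1 XOR 0 = 1
u4 = NOT A = NOT 1 = 0
u5 = u4 XNOR A = 0 XNOR 1 = 0

u1 = 1  u2 = 1  u5 = 0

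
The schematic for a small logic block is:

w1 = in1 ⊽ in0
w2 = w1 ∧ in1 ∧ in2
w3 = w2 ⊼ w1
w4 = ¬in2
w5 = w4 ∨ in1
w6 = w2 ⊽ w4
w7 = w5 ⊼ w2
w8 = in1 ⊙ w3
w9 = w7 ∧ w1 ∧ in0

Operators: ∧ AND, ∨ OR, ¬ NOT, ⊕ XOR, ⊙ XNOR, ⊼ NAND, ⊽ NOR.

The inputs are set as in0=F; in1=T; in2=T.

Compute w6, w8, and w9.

w1 = in1 NOR in0 = T NOR F = F
w2 = w1 AND in1 AND in2 = F AND T AND T = F
w3 = w2 NAND w1 = F NAND F = T
w4 = NOT in2 = NOT T = F
w5 = w4 OR in1 = F OR T = T
w6 = w2 NOR w4 = F NOR F = T
w7 = w5 NAND w2 = T NAND F = T
w8 = in1 XNOR w3 = T XNOR T = T
w9 = w7 AND w1 AND in0 = T AND F AND F = F

w6 = T  w8 = T  w9 = F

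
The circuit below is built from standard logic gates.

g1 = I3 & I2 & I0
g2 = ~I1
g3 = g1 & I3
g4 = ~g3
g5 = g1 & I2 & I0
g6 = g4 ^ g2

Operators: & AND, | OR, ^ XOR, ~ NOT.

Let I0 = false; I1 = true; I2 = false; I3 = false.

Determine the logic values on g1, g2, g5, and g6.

g1 = I3 AND I2 AND I0 = false AND false AND false = false
g2 = NOT I1 = NOT true = false
g3 = g1 AND I3 = false AND false = false
g4 = NOT g3 = NOT false = true
g5 = g1 AND I2 AND I0 = false AND false AND false = false
g6 = g4 XOR g2 = true XOR false = true

g1 = false, g2 = false, g5 = false, g6 = true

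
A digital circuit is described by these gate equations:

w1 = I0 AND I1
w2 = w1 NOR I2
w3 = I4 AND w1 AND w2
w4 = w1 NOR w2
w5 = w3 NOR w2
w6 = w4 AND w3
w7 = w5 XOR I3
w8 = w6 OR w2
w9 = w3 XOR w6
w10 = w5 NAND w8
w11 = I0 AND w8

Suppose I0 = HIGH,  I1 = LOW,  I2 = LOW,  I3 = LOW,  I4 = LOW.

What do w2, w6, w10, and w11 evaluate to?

w1 = I0 AND I1 = HIGH AND LOW = LOW
w2 = w1 NOR I2 = LOW NOR LOW = HIGH
w3 = I4 AND w1 AND w2 = LOW AND LOW AND HIGH = LOW
w4 = w1 NOR w2 = LOW NOR HIGH = LOW
w5 = w3 NOR w2 = LOW NOR HIGH = LOW
w6 = w4 AND w3 = LOW AND LOW = LOW
w8 = w6 OR w2 = LOW OR HIGH = HIGH
w10 = w5 NAND w8 = LOW NAND HIGH = HIGH
w11 = I0 AND w8 = HIGH AND HIGH = HIGH

w2 = HIGH  w6 = LOW  w10 = HIGH  w11 = HIGH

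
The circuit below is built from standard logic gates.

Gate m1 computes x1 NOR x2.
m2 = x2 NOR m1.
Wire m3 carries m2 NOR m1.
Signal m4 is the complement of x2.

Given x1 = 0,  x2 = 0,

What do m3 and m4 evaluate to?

m1 = x1 NOR x2 = 0 NOR 0 = 1
m2 = x2 NOR m1 = 0 NOR 1 = 0
m3 = m2 NOR m1 = 0 NOR 1 = 0
m4 = NOT x2 = NOT 0 = 1

m3 = 0, m4 = 1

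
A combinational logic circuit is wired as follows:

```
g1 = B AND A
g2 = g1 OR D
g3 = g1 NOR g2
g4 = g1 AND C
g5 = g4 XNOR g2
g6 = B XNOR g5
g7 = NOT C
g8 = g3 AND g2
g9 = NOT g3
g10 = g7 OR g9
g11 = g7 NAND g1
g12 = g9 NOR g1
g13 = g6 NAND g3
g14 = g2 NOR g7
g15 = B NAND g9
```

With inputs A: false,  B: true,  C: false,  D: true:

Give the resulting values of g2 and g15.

g1 = B AND A = true AND false = false
g2 = g1 OR D = false OR true = true
g3 = g1 NOR g2 = false NOR true = false
g9 = NOT g3 = NOT false = true
g15 = B NAND g9 = true NAND true = false

g2 = true  g15 = false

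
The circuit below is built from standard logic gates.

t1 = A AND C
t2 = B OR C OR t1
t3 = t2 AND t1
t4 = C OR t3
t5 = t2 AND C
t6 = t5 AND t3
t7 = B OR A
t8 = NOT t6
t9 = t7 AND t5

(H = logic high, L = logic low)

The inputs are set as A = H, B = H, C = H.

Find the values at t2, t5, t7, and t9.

t1 = A AND C = H AND H = H
t2 = B OR C OR t1 = H OR H OR H = H
t5 = t2 AND C = H AND H = H
t7 = B OR A = H OR H = H
t9 = t7 AND t5 = H AND H = H

t2 = H, t5 = H, t7 = H, t9 = H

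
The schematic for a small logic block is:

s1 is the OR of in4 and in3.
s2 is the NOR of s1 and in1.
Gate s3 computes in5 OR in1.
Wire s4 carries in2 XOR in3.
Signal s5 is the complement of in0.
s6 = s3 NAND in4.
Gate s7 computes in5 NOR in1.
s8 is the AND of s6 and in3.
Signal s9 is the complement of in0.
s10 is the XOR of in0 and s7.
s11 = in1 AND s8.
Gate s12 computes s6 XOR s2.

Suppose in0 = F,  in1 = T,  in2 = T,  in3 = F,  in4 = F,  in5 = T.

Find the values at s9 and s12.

s9 = T  s12 = T

s1 = in4 OR in3 = F OR F = F
s2 = s1 NOR in1 = F NOR T = F
s3 = in5 OR in1 = T OR T = T
s6 = s3 NAND in4 = T NAND F = T
s9 = NOT in0 = NOT F = T
s12 = s6 XOR s2 = T XOR F = T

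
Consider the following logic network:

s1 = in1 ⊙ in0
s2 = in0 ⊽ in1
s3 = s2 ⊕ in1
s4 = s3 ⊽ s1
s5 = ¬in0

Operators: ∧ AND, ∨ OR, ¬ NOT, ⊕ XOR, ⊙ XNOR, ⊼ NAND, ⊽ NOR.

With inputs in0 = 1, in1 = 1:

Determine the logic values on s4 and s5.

s4 = 0, s5 = 0

s1 = in1 XNOR in0 = 1 XNOR 1 = 1
s2 = in0 NOR in1 = 1 NOR 1 = 0
s3 = s2 XOR in1 = 0 XOR 1 = 1
s4 = s3 NOR s1 = 1 NOR 1 = 0
s5 = NOT in0 = NOT 1 = 0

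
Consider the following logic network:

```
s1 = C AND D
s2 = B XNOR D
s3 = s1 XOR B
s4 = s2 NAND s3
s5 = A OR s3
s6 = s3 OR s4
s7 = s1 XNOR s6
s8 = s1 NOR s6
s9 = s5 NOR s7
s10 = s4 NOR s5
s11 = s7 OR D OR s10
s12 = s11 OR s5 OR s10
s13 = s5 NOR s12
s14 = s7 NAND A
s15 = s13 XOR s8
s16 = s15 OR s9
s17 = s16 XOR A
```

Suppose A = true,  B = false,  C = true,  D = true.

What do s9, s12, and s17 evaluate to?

s9 = false  s12 = true  s17 = true

s1 = C AND D = true AND true = true
s2 = B XNOR D = false XNOR true = false
s3 = s1 XOR B = true XOR false = true
s4 = s2 NAND s3 = false NAND true = true
s5 = A OR s3 = true OR true = true
s6 = s3 OR s4 = true OR true = true
s7 = s1 XNOR s6 = true XNOR true = true
s8 = s1 NOR s6 = true NOR true = false
s9 = s5 NOR s7 = true NOR true = false
s10 = s4 NOR s5 = true NOR true = false
s11 = s7 OR D OR s10 = true OR true OR false = true
s12 = s11 OR s5 OR s10 = true OR true OR false = true
s13 = s5 NOR s12 = true NOR true = false
s15 = s13 XOR s8 = false XOR false = false
s16 = s15 OR s9 = false OR false = false
s17 = s16 XOR A = false XOR true = true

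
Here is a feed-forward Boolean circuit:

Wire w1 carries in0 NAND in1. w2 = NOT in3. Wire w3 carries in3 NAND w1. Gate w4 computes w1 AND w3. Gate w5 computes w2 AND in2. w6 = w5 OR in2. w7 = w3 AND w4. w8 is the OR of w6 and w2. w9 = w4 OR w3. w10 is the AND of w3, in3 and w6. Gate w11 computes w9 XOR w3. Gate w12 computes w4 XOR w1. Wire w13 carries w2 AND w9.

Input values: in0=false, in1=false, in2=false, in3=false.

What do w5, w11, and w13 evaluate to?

w1 = in0 NAND in1 = false NAND false = true
w2 = NOT in3 = NOT false = true
w3 = in3 NAND w1 = false NAND true = true
w4 = w1 AND w3 = true AND true = true
w5 = w2 AND in2 = true AND false = false
w9 = w4 OR w3 = true OR true = true
w11 = w9 XOR w3 = true XOR true = false
w13 = w2 AND w9 = true AND true = true

w5 = false, w11 = false, w13 = true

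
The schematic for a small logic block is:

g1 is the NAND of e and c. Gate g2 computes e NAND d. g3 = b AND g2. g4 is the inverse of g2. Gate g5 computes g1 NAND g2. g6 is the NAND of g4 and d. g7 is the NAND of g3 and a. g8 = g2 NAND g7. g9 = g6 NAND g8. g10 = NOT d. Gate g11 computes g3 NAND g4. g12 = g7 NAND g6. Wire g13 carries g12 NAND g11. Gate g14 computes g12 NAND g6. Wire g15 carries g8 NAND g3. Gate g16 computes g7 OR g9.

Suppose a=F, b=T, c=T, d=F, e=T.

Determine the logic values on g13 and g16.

g13 = T; g16 = T

g2 = e NAND d = T NAND F = T
g3 = b AND g2 = T AND T = T
g4 = NOT g2 = NOT T = F
g6 = g4 NAND d = F NAND F = T
g7 = g3 NAND a = T NAND F = T
g8 = g2 NAND g7 = T NAND T = F
g9 = g6 NAND g8 = T NAND F = T
g11 = g3 NAND g4 = T NAND F = T
g12 = g7 NAND g6 = T NAND T = F
g13 = g12 NAND g11 = F NAND T = T
g16 = g7 OR g9 = T OR T = T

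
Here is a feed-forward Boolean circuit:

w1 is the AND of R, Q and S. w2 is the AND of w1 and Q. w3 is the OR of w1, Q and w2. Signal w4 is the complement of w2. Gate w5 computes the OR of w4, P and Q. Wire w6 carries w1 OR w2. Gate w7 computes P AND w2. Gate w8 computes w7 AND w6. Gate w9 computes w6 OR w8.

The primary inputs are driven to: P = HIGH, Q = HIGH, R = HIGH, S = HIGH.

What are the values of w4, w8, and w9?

w4 = LOW, w8 = HIGH, w9 = HIGH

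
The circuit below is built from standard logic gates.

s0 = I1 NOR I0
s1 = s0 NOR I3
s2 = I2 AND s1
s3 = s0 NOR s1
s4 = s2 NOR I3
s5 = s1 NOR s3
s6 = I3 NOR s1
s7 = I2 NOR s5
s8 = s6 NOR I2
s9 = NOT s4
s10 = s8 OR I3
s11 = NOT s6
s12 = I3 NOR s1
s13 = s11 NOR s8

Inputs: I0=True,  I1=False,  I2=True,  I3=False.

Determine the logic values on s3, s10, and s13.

s0 = I1 NOR I0 = False NOR True = False
s1 = s0 NOR I3 = False NOR False = True
s3 = s0 NOR s1 = False NOR True = False
s6 = I3 NOR s1 = False NOR True = False
s8 = s6 NOR I2 = False NOR True = False
s10 = s8 OR I3 = False OR False = False
s11 = NOT s6 = NOT False = True
s13 = s11 NOR s8 = True NOR False = False

s3 = False, s10 = False, s13 = False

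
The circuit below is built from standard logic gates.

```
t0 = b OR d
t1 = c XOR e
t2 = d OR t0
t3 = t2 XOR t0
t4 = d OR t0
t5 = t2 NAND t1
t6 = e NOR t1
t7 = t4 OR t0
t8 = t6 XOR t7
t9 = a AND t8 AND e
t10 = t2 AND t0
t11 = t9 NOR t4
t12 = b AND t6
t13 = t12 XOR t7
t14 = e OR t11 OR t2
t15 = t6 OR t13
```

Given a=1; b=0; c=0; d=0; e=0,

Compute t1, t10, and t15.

t1 = 0, t10 = 0, t15 = 1

t0 = b OR d = 0 OR 0 = 0
t1 = c XOR e = 0 XOR 0 = 0
t2 = d OR t0 = 0 OR 0 = 0
t4 = d OR t0 = 0 OR 0 = 0
t6 = e NOR t1 = 0 NOR 0 = 1
t7 = t4 OR t0 = 0 OR 0 = 0
t10 = t2 AND t0 = 0 AND 0 = 0
t12 = b AND t6 = 0 AND 1 = 0
t13 = t12 XOR t7 = 0 XOR 0 = 0
t15 = t6 OR t13 = 1 OR 0 = 1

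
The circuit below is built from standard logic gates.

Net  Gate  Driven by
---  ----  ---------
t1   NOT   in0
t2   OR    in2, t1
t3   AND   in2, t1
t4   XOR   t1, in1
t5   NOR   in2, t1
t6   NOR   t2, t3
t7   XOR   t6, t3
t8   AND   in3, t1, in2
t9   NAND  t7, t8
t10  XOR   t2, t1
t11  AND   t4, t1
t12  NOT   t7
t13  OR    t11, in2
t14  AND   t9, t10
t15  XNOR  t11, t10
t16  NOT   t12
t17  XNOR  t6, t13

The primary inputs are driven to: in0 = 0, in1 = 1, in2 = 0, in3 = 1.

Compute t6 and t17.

t1 = NOT in0 = NOT 0 = 1
t2 = in2 OR t1 = 0 OR 1 = 1
t3 = in2 AND t1 = 0 AND 1 = 0
t4 = t1 XOR in1 = 1 XOR 1 = 0
t6 = t2 NOR t3 = 1 NOR 0 = 0
t11 = t4 AND t1 = 0 AND 1 = 0
t13 = t11 OR in2 = 0 OR 0 = 0
t17 = t6 XNOR t13 = 0 XNOR 0 = 1

t6 = 0  t17 = 1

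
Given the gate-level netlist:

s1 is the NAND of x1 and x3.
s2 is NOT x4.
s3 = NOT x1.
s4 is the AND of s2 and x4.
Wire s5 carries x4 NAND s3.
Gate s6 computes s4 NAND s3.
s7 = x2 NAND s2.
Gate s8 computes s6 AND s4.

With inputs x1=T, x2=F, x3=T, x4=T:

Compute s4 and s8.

s4 = F; s8 = F

s2 = NOT x4 = NOT T = F
s3 = NOT x1 = NOT T = F
s4 = s2 AND x4 = F AND T = F
s6 = s4 NAND s3 = F NAND F = T
s8 = s6 AND s4 = T AND F = F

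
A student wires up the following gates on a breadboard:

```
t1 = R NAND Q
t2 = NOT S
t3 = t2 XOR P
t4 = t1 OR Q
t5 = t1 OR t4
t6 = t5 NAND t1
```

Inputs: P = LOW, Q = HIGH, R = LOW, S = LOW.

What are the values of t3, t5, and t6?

t3 = HIGH; t5 = HIGH; t6 = LOW

t1 = R NAND Q = LOW NAND HIGH = HIGH
t2 = NOT S = NOT LOW = HIGH
t3 = t2 XOR P = HIGH XOR LOW = HIGH
t4 = t1 OR Q = HIGH OR HIGH = HIGH
t5 = t1 OR t4 = HIGH OR HIGH = HIGH
t6 = t5 NAND t1 = HIGH NAND HIGH = LOW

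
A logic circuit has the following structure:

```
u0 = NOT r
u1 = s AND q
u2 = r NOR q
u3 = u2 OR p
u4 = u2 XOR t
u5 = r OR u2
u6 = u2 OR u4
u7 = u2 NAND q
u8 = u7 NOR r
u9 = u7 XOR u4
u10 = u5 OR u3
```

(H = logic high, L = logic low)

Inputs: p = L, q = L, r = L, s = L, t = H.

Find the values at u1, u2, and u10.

u1 = L, u2 = H, u10 = H

u1 = s AND q = L AND L = L
u2 = r NOR q = L NOR L = H
u3 = u2 OR p = H OR L = H
u5 = r OR u2 = L OR H = H
u10 = u5 OR u3 = H OR H = H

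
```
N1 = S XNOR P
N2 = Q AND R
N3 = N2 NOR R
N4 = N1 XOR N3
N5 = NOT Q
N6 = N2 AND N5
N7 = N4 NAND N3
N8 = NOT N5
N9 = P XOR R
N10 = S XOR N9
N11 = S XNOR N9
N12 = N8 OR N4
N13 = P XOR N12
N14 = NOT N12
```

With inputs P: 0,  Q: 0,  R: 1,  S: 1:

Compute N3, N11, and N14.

N1 = S XNOR P = 1 XNOR 0 = 0
N2 = Q AND R = 0 AND 1 = 0
N3 = N2 NOR R = 0 NOR 1 = 0
N4 = N1 XOR N3 = 0 XOR 0 = 0
N5 = NOT Q = NOT 0 = 1
N8 = NOT N5 = NOT 1 = 0
N9 = P XOR R = 0 XOR 1 = 1
N11 = S XNOR N9 = 1 XNOR 1 = 1
N12 = N8 OR N4 = 0 OR 0 = 0
N14 = NOT N12 = NOT 0 = 1

N3 = 0, N11 = 1, N14 = 1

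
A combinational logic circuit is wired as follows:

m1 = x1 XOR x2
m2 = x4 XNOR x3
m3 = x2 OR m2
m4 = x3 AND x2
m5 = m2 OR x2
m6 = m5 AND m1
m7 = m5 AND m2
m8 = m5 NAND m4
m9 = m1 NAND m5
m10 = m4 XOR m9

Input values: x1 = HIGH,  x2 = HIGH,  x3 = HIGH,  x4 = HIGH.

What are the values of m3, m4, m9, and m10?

m1 = x1 XOR x2 = HIGH XOR HIGH = LOW
m2 = x4 XNOR x3 = HIGH XNOR HIGH = HIGH
m3 = x2 OR m2 = HIGH OR HIGH = HIGH
m4 = x3 AND x2 = HIGH AND HIGH = HIGH
m5 = m2 OR x2 = HIGH OR HIGH = HIGH
m9 = m1 NAND m5 = LOW NAND HIGH = HIGH
m10 = m4 XOR m9 = HIGH XOR HIGH = LOW

m3 = HIGH, m4 = HIGH, m9 = HIGH, m10 = LOW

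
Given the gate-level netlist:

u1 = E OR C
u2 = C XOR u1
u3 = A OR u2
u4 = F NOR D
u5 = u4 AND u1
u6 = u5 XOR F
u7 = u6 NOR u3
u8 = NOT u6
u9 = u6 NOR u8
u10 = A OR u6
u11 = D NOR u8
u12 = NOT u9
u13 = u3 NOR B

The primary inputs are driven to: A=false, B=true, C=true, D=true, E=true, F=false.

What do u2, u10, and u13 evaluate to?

u1 = E OR C = true OR true = true
u2 = C XOR u1 = true XOR true = false
u3 = A OR u2 = false OR false = false
u4 = F NOR D = false NOR true = false
u5 = u4 AND u1 = false AND true = false
u6 = u5 XOR F = false XOR false = false
u10 = A OR u6 = false OR false = false
u13 = u3 NOR B = false NOR true = false

u2 = false  u10 = false  u13 = false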